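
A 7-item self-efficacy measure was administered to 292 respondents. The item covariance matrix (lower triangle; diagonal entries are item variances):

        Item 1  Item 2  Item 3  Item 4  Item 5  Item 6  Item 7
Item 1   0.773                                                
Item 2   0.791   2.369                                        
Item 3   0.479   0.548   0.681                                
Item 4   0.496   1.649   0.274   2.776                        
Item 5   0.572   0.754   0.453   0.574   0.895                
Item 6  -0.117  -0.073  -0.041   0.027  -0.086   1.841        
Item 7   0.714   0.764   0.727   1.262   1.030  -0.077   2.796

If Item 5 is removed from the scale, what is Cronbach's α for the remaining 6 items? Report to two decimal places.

α = 0.68

Remaining items: Item 1, Item 2, Item 3, Item 4, Item 6, Item 7 (k = 6).
Σσ²ᵢ = 0.773 + 2.369 + 0.681 + 2.776 + 1.841 + 2.796 = 11.236
σ²_total = 11.236 + 2 × 7.423 = 26.082
α (item deleted) = (6/5)·(1 − 11.236/26.082) = 0.68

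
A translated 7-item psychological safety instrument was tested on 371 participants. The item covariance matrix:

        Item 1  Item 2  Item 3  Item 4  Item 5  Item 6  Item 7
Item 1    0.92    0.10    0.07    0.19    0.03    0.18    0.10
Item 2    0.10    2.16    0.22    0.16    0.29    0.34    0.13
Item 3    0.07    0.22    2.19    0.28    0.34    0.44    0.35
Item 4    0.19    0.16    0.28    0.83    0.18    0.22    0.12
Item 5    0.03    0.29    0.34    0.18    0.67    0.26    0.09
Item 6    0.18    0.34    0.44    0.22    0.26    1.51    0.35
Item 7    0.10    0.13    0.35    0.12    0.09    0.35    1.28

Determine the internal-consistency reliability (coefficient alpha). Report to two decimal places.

α = 0.56

Σσᵢ² = 0.92 + 2.16 + 2.19 + 0.83 + 0.67 + 1.51 + 1.28 = 9.56
Σ_{i<j} σ_ij = 4.44
total variance = 9.56 + 2 × 4.44 = 18.44
α = (k/(k−1))·(1 − Σσᵢ²/total variance) = (7/6)·(1 − 9.56/18.44) = 0.56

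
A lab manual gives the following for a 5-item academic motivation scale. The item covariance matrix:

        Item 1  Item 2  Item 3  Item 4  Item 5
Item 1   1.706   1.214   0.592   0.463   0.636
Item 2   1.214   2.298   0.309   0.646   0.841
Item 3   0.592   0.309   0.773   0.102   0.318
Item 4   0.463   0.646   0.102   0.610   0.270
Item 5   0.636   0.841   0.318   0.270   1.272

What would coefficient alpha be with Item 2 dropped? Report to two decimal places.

Remaining items: Item 1, Item 3, Item 4, Item 5 (k = 4).
Σσᵢ² = 1.706 + 0.773 + 0.610 + 1.272 = 4.361
σ²_T = 4.361 + 2 × 2.381 = 9.123
α (item deleted) = (4/3)·(1 − 4.361/9.123) = 0.70

α = 0.70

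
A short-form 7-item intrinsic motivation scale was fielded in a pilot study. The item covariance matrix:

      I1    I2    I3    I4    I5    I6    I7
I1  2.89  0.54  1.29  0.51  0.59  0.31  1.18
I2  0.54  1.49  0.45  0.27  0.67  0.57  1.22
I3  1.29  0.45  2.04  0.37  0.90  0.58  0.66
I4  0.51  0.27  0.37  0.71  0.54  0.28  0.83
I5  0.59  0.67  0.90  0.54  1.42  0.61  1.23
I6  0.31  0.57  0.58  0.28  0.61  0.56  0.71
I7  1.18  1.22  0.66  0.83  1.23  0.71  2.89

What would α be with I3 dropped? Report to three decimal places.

Remaining items: I1, I2, I4, I5, I6, I7 (k = 6).
ΣVar(i) = 2.89 + 1.49 + 0.71 + 1.42 + 0.56 + 2.89 = 9.96
Var(T) = 9.96 + 2 × 10.06 = 30.08
α (item deleted) = (6/5)·(1 − 9.96/30.08) = 0.803

α = 0.803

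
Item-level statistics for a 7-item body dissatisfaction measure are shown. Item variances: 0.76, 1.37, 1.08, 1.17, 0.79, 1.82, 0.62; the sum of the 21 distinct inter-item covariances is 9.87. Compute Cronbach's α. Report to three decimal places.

ΣVar(i) = 0.76 + 1.37 + 1.08 + 1.17 + 0.79 + 1.82 + 0.62 = 7.61
Sum of distinct covariances = 9.87
Var(T) = ΣVar(i) + 2·Σcov = 7.61 + 2 × 9.87 = 27.35
α = (7/6)·(1 − 7.61/27.35) = 0.842

Cronbach's α = 0.842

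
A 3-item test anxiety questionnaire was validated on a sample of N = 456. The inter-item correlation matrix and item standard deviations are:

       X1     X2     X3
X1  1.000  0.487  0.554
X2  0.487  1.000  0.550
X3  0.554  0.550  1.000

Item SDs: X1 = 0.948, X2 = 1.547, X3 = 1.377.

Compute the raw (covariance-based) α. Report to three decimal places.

Σσ²ᵢ = 0.948² + 1.547² + 1.377² = 5.1880
Covariances σ_ij = r_ij · s_i · s_j:
  σ(X1,X2) = 0.487 × 0.948 × 1.547 = 0.7142
  σ(X1,X3) = 0.554 × 0.948 × 1.377 = 0.7232
  σ(X2,X3) = 0.550 × 1.547 × 1.377 = 1.1716
σ²_T = Σσ²ᵢ + 2·Σσ_ij = 5.1880 + 2 × 2.6090 = 10.4060
α = (3/2)·(1 − 5.1880/10.4060) = 0.752

α = 0.752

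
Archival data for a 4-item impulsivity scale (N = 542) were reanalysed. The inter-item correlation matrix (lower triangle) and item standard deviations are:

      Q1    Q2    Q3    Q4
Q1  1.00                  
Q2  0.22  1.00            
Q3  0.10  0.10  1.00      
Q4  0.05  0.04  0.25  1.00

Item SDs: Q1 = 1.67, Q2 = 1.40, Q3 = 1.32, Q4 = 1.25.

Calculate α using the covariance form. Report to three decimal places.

α = 0.363

Σσ²ᵢ = 1.67² + 1.40² + 1.32² + 1.25² = 8.0538
Covariances σ_ij = r_ij · s_i · s_j:
  σ(Q1,Q2) = 0.22 × 1.67 × 1.40 = 0.5144
  σ(Q1,Q3) = 0.10 × 1.67 × 1.32 = 0.2204
  σ(Q1,Q4) = 0.05 × 1.67 × 1.25 = 0.1044
  σ(Q2,Q3) = 0.10 × 1.40 × 1.32 = 0.1848
  σ(Q2,Q4) = 0.04 × 1.40 × 1.25 = 0.0700
  σ(Q3,Q4) = 0.25 × 1.32 × 1.25 = 0.4125
σ²_T = Σσ²ᵢ + 2·Σσ_ij = 8.0538 + 2 × 1.5065 = 11.0668
α = (4/3)·(1 − 8.0538/11.0668) = 0.363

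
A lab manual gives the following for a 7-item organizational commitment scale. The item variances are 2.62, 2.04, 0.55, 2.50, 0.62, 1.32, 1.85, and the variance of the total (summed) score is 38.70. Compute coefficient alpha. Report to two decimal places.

α = 0.82

sum of item variances = 2.62 + 2.04 + 0.55 + 2.50 + 0.62 + 1.32 + 1.85 = 11.50
α = (k/(k−1))·(1 − sum of item variances/σ²_T) = (7/6)·(1 − 11.50/38.70) = 0.82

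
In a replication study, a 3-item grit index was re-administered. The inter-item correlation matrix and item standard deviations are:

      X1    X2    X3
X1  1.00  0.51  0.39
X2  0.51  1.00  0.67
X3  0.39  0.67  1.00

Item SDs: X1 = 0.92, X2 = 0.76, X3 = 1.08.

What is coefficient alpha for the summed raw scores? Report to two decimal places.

Σσ²ᵢ = 0.92² + 0.76² + 1.08² = 2.5904
Covariances σ_ij = r_ij · s_i · s_j:
  σ(X1,X2) = 0.51 × 0.92 × 0.76 = 0.3566
  σ(X1,X3) = 0.39 × 0.92 × 1.08 = 0.3875
  σ(X2,X3) = 0.67 × 0.76 × 1.08 = 0.5499
σ²_T = Σσ²ᵢ + 2·Σσ_ij = 2.5904 + 2 × 1.2940 = 5.1784
α = (3/2)·(1 − 2.5904/5.1784) = 0.75

coefficient alpha = 0.75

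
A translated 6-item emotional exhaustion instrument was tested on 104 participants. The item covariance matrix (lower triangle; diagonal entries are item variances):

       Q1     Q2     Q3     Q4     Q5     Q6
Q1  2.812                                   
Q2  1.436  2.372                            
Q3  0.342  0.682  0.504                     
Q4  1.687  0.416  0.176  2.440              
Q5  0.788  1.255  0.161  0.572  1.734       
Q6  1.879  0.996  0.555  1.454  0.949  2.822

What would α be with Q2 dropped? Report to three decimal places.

Remaining items: Q1, Q3, Q4, Q5, Q6 (k = 5).
Σσ²ᵢ = 2.812 + 0.504 + 2.440 + 1.734 + 2.822 = 10.312
σ²_T = 10.312 + 2 × 8.563 = 27.438
α (item deleted) = (5/4)·(1 − 10.312/27.438) = 0.780

α = 0.780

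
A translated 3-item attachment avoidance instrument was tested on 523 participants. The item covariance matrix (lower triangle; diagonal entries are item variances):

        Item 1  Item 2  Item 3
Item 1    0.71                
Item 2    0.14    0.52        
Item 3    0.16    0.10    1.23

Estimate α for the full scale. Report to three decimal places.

sum of item variances = 0.71 + 0.52 + 1.23 = 2.46
Σ_{i<j} σ_ij = 0.40
σ²_T = 2.46 + 2 × 0.40 = 3.26
α = (k/(k−1))·(1 − sum of item variances/σ²_T) = (3/2)·(1 − 2.46/3.26) = 0.368

α = 0.368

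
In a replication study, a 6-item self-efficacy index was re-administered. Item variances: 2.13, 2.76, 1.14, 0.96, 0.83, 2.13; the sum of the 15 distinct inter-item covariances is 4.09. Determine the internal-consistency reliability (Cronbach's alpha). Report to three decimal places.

Cronbach's alpha = 0.541

sum of item variances = 2.13 + 2.76 + 1.14 + 0.96 + 0.83 + 2.13 = 9.95
Sum of distinct covariances = 4.09
Var(T) = sum of item variances + 2·Σcov = 9.95 + 2 × 4.09 = 18.13
α = (6/5)·(1 − 9.95/18.13) = 0.541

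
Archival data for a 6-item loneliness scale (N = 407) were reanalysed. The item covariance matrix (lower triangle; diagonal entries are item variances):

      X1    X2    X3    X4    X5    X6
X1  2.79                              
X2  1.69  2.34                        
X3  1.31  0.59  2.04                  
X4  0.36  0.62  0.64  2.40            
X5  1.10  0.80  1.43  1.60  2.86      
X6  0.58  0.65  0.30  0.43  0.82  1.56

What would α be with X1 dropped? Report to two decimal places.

Remaining items: X2, X3, X4, X5, X6 (k = 5).
Σσ²ᵢ = 2.34 + 2.04 + 2.40 + 2.86 + 1.56 = 11.20
Var(T) = 11.20 + 2 × 7.88 = 26.96
α (item deleted) = (5/4)·(1 − 11.20/26.96) = 0.73

α = 0.73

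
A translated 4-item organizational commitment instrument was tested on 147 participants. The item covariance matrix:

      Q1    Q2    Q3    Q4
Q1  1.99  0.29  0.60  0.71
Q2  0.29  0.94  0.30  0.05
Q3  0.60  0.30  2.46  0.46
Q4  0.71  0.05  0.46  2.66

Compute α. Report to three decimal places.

α = 0.499

ΣVar(i) = 1.99 + 0.94 + 2.46 + 2.66 = 8.05
Sum of the distinct covariances = 2.41
σ²_total = 8.05 + 2 × 2.41 = 12.87
α = (k/(k−1))·(1 − ΣVar(i)/σ²_total) = (4/3)·(1 − 8.05/12.87) = 0.499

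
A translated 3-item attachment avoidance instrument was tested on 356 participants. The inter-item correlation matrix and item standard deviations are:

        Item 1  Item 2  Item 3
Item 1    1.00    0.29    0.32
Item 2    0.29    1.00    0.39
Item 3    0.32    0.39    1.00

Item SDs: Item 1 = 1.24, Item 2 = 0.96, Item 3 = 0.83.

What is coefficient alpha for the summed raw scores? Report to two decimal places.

Σσ²ᵢ = 1.24² + 0.96² + 0.83² = 3.1481
Covariances σ_ij = r_ij · s_i · s_j:
  σ(Item 1,Item 2) = 0.29 × 1.24 × 0.96 = 0.3452
  σ(Item 1,Item 3) = 0.32 × 1.24 × 0.83 = 0.3293
  σ(Item 2,Item 3) = 0.39 × 0.96 × 0.83 = 0.3108
σ²_T = Σσ²ᵢ + 2·Σσ_ij = 3.1481 + 2 × 0.9853 = 5.1187
α = (3/2)·(1 − 3.1481/5.1187) = 0.58

coefficient alpha = 0.58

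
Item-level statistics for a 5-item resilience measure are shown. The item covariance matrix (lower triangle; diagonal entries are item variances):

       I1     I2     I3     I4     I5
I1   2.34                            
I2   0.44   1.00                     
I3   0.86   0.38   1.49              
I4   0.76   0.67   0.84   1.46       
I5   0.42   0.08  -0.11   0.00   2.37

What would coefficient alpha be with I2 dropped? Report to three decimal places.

Remaining items: I1, I3, I4, I5 (k = 4).
ΣVar(i) = 2.34 + 1.49 + 1.46 + 2.37 = 7.66
total variance = 7.66 + 2 × 2.77 = 13.20
α (item deleted) = (4/3)·(1 − 7.66/13.20) = 0.560

α = 0.560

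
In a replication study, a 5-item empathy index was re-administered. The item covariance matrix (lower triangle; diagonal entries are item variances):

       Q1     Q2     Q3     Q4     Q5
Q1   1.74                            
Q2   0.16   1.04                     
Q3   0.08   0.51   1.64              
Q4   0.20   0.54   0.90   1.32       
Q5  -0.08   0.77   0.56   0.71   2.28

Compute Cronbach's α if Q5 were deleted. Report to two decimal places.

Cronbach's α = 0.61

Remaining items: Q1, Q2, Q3, Q4 (k = 4).
Σσ²ᵢ = 1.74 + 1.04 + 1.64 + 1.32 = 5.74
Var(T) = 5.74 + 2 × 2.39 = 10.52
α (item deleted) = (4/3)·(1 − 5.74/10.52) = 0.61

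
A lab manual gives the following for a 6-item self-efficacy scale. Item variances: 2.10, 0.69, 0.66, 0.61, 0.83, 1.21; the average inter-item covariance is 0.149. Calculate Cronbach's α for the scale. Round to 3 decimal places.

Cronbach's α = 0.507

Σσᵢ² = 2.10 + 0.69 + 0.66 + 0.61 + 0.83 + 1.21 = 6.10
Sum of the 15 distinct covariances = 15 × 0.149 = 2.235
σ²_T = Σσᵢ² + 2·Σcov = 6.10 + 2 × 2.235 = 10.570
α = (6/5)·(1 − 6.10/10.570) = 0.507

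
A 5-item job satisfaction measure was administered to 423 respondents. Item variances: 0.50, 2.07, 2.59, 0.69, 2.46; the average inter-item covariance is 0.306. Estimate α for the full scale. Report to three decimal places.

α = 0.530

ΣVar(i) = 0.50 + 2.07 + 2.59 + 0.69 + 2.46 = 8.31
Sum of the 10 distinct covariances = 10 × 0.306 = 3.060
total variance = ΣVar(i) + 2·Σcov = 8.31 + 2 × 3.060 = 14.430
α = (5/4)·(1 − 8.31/14.430) = 0.530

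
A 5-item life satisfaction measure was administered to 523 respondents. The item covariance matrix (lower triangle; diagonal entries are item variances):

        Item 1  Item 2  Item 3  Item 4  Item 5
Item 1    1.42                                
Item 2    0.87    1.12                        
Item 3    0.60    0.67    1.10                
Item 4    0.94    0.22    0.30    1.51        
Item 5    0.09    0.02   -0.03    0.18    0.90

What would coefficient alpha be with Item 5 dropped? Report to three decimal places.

α = 0.777

Remaining items: Item 1, Item 2, Item 3, Item 4 (k = 4).
ΣVar(i) = 1.42 + 1.12 + 1.10 + 1.51 = 5.15
σ²_total = 5.15 + 2 × 3.60 = 12.35
α (item deleted) = (4/3)·(1 − 5.15/12.35) = 0.777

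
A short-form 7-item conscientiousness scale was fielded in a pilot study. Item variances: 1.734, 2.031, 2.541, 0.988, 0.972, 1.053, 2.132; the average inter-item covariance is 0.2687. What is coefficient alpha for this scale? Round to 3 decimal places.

Σσ²ᵢ = 1.734 + 2.031 + 2.541 + 0.988 + 0.972 + 1.053 + 2.132 = 11.451
Sum of the 21 distinct covariances = 21 × 0.2687 = 5.6427
σ²_total = Σσ²ᵢ + 2·Σcov = 11.451 + 2 × 5.6427 = 22.7364
α = (7/6)·(1 − 11.451/22.7364) = 0.579

α = 0.579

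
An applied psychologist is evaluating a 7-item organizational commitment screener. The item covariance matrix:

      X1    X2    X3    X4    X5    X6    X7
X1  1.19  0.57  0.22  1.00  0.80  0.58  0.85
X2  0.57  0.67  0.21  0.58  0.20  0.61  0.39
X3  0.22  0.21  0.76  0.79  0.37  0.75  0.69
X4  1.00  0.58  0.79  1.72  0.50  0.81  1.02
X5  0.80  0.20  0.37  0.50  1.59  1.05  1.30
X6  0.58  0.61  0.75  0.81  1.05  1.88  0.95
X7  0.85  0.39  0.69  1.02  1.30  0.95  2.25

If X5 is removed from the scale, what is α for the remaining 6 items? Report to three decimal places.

α = 0.843

Remaining items: X1, X2, X3, X4, X6, X7 (k = 6).
sum of item variances = 1.19 + 0.67 + 0.76 + 1.72 + 1.88 + 2.25 = 8.47
Var(T) = 8.47 + 2 × 10.02 = 28.51
α (item deleted) = (6/5)·(1 − 8.47/28.51) = 0.843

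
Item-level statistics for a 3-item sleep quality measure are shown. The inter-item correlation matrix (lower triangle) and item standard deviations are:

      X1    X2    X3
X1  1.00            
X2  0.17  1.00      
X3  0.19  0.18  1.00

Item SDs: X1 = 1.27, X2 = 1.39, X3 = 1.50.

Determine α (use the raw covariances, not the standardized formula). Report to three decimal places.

α = 0.395

Σσ²ᵢ = 1.27² + 1.39² + 1.50² = 5.7950
Covariances σ_ij = r_ij · s_i · s_j:
  σ(X1,X2) = 0.17 × 1.27 × 1.39 = 0.3001
  σ(X1,X3) = 0.19 × 1.27 × 1.50 = 0.3619
  σ(X2,X3) = 0.18 × 1.39 × 1.50 = 0.3753
σ²_T = Σσ²ᵢ + 2·Σσ_ij = 5.7950 + 2 × 1.0373 = 7.8696
α = (3/2)·(1 − 5.7950/7.8696) = 0.395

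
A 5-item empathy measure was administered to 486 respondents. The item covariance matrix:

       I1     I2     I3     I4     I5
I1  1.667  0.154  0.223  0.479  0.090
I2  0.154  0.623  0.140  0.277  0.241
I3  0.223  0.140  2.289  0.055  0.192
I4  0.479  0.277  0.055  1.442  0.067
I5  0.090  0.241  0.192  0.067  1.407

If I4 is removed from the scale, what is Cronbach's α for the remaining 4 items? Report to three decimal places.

Cronbach's α = 0.344

Remaining items: I1, I2, I3, I5 (k = 4).
ΣVar(i) = 1.667 + 0.623 + 2.289 + 1.407 = 5.986
σ²_T = 5.986 + 2 × 1.040 = 8.066
α (item deleted) = (4/3)·(1 − 5.986/8.066) = 0.344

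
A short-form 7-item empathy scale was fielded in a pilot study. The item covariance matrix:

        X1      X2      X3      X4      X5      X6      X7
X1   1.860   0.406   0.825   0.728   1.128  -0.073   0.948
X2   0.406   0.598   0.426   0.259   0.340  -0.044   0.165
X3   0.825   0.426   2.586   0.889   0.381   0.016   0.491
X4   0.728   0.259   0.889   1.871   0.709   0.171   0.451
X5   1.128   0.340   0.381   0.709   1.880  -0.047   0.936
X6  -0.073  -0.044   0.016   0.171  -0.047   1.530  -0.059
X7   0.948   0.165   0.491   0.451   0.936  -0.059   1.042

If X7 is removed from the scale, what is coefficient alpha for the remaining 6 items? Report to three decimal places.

coefficient alpha = 0.651

Remaining items: X1, X2, X3, X4, X5, X6 (k = 6).
sum of item variances = 1.860 + 0.598 + 2.586 + 1.871 + 1.880 + 1.530 = 10.325
total variance = 10.325 + 2 × 6.114 = 22.553
α (item deleted) = (6/5)·(1 − 10.325/22.553) = 0.651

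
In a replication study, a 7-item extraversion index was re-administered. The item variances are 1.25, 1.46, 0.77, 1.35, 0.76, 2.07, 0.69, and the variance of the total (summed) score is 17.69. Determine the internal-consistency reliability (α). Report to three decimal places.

α = 0.616

Σσ²ᵢ = 1.25 + 1.46 + 0.77 + 1.35 + 0.76 + 2.07 + 0.69 = 8.35
α = (k/(k−1))·(1 − Σσ²ᵢ/σ²_T) = (7/6)·(1 − 8.35/17.69) = 0.616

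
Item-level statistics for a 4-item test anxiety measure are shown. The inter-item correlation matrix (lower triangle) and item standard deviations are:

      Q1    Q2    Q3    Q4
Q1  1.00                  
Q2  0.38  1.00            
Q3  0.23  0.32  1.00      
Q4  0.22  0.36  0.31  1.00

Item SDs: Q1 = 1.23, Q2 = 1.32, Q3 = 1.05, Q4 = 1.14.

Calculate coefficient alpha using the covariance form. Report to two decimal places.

Σσ²ᵢ = 1.23² + 1.32² + 1.05² + 1.14² = 5.6574
Covariances σ_ij = r_ij · s_i · s_j:
  σ(Q1,Q2) = 0.38 × 1.23 × 1.32 = 0.6170
  σ(Q1,Q3) = 0.23 × 1.23 × 1.05 = 0.2970
  σ(Q1,Q4) = 0.22 × 1.23 × 1.14 = 0.3085
  σ(Q2,Q3) = 0.32 × 1.32 × 1.05 = 0.4435
  σ(Q2,Q4) = 0.36 × 1.32 × 1.14 = 0.5417
  σ(Q3,Q4) = 0.31 × 1.05 × 1.14 = 0.3711
σ²_T = Σσ²ᵢ + 2·Σσ_ij = 5.6574 + 2 × 2.5788 = 10.8150
α = (4/3)·(1 − 5.6574/10.8150) = 0.64

α = 0.64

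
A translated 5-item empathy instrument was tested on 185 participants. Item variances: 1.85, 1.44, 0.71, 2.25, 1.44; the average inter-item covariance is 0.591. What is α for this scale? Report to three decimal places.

α = 0.757

Σσᵢ² = 1.85 + 1.44 + 0.71 + 2.25 + 1.44 = 7.69
Sum of the 10 distinct covariances = 10 × 0.591 = 5.910
Var(T) = Σσᵢ² + 2·Σcov = 7.69 + 2 × 5.910 = 19.510
α = (5/4)·(1 − 7.69/19.510) = 0.757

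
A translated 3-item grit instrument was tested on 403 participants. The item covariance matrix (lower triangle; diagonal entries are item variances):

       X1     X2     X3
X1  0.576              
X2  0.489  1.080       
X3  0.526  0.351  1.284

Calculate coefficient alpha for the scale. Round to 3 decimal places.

Σσᵢ² = 0.576 + 1.080 + 1.284 = 2.940
Σ_{i<j} σ_ij = 1.366
σ²_total = 2.940 + 2 × 1.366 = 5.672
α = (k/(k−1))·(1 − Σσᵢ²/σ²_total) = (3/2)·(1 − 2.940/5.672) = 0.722

α = 0.722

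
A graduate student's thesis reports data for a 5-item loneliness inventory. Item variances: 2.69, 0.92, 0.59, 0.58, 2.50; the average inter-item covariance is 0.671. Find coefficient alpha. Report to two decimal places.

α = 0.81

ΣVar(i) = 2.69 + 0.92 + 0.59 + 0.58 + 2.50 = 7.28
Sum of the 10 distinct covariances = 10 × 0.671 = 6.710
σ²_total = ΣVar(i) + 2·Σcov = 7.28 + 2 × 6.710 = 20.700
α = (5/4)·(1 − 7.28/20.700) = 0.81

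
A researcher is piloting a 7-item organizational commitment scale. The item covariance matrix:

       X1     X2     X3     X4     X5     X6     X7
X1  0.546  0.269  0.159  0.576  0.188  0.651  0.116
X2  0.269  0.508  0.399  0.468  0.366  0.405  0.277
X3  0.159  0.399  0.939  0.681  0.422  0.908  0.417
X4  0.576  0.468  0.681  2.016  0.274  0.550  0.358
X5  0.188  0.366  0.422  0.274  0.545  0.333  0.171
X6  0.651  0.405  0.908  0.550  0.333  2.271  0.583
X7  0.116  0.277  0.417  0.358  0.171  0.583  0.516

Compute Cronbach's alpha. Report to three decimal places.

Cronbach's alpha = 0.817

sum of item variances = 0.546 + 0.508 + 0.939 + 2.016 + 0.545 + 2.271 + 0.516 = 7.341
Sum of off-diagonal covariances = 8.571
Var(T) = 7.341 + 2 × 8.571 = 24.483
α = (k/(k−1))·(1 − sum of item variances/Var(T)) = (7/6)·(1 − 7.341/24.483) = 0.817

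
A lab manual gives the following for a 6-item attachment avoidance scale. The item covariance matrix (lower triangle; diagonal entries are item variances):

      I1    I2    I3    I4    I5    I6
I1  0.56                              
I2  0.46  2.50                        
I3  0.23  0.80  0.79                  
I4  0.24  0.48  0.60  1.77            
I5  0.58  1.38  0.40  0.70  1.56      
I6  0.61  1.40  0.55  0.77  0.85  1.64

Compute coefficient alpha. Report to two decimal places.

coefficient alpha = 0.83

sum of item variances = 0.56 + 2.50 + 0.79 + 1.77 + 1.56 + 1.64 = 8.82
Sum of off-diagonal covariances = 10.05
total variance = 8.82 + 2 × 10.05 = 28.92
α = (k/(k−1))·(1 − sum of item variances/total variance) = (6/5)·(1 − 8.82/28.92) = 0.83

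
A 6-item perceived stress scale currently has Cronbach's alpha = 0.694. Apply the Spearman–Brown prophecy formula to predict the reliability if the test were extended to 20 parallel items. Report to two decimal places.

Length factor m = 20/6 = 3.3333
α' = m·α / (1 + (m−1)·α)
   = 20/6 × 0.694 / (1 + (20/6 − 1) × 0.694)
   = 2.3133 / 2.6193 = 0.88

predicted reliability = 0.88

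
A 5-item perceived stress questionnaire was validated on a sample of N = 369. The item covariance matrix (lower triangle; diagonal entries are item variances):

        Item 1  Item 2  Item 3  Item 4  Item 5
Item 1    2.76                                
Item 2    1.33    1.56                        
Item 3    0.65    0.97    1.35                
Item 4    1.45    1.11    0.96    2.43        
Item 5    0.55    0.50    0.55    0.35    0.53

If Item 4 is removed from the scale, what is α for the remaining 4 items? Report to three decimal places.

Remaining items: Item 1, Item 2, Item 3, Item 5 (k = 4).
sum of item variances = 2.76 + 1.56 + 1.35 + 0.53 = 6.20
σ²_T = 6.20 + 2 × 4.55 = 15.30
α (item deleted) = (4/3)·(1 − 6.20/15.30) = 0.793

α = 0.793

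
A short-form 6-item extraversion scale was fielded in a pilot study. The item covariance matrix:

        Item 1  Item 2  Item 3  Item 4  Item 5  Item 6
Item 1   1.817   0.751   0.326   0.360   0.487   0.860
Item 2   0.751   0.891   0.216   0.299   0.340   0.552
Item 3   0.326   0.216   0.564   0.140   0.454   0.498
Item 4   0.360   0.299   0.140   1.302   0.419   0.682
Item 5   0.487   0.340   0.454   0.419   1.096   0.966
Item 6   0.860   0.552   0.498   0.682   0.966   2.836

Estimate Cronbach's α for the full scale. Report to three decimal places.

sum of item variances = 1.817 + 0.891 + 0.564 + 1.302 + 1.096 + 2.836 = 8.506
Sum of off-diagonal covariances = 7.350
Var(T) = 8.506 + 2 × 7.350 = 23.206
α = (k/(k−1))·(1 − sum of item variances/Var(T)) = (6/5)·(1 − 8.506/23.206) = 0.760

α = 0.760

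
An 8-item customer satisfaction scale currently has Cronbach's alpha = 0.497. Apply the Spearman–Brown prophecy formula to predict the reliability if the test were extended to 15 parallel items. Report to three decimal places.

predicted reliability = 0.649

Length factor m = 15/8 = 1.8750
α' = m·α / (1 + (m−1)·α)
   = 15/8 × 0.497 / (1 + (15/8 − 1) × 0.497)
   = 0.9319 / 1.4349 = 0.649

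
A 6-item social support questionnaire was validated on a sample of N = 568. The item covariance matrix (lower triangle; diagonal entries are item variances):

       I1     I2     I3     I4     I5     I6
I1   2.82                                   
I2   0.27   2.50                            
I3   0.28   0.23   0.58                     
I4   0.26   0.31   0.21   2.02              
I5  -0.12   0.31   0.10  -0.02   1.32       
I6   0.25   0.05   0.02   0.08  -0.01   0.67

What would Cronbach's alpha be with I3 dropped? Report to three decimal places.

Remaining items: I1, I2, I4, I5, I6 (k = 5).
sum of item variances = 2.82 + 2.50 + 2.02 + 1.32 + 0.67 = 9.33
σ²_T = 9.33 + 2 × 1.38 = 12.09
α (item deleted) = (5/4)·(1 − 9.33/12.09) = 0.285

α = 0.285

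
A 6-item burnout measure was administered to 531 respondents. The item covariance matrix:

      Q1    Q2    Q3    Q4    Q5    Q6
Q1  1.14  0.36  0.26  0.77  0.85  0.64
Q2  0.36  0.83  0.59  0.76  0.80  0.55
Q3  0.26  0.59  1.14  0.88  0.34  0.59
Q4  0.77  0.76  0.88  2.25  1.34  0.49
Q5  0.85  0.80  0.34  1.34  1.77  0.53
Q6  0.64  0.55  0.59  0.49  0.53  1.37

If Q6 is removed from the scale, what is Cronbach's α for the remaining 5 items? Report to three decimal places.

α = 0.826

Remaining items: Q1, Q2, Q3, Q4, Q5 (k = 5).
Σσ²ᵢ = 1.14 + 0.83 + 1.14 + 2.25 + 1.77 = 7.13
σ²_T = 7.13 + 2 × 6.95 = 21.03
α (item deleted) = (5/4)·(1 − 7.13/21.03) = 0.826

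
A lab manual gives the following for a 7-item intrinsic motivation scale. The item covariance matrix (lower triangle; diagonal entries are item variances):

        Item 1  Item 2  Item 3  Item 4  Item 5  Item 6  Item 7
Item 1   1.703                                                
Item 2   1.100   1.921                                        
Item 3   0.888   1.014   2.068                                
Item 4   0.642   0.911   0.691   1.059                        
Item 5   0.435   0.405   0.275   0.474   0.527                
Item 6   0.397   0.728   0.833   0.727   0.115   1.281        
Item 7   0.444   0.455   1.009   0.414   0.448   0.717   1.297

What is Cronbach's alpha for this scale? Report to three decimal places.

Cronbach's alpha = 0.848

ΣVar(i) = 1.703 + 1.921 + 2.068 + 1.059 + 0.527 + 1.281 + 1.297 = 9.856
Sum of off-diagonal covariances = 13.122
σ²_total = 9.856 + 2 × 13.122 = 36.100
α = (k/(k−1))·(1 − ΣVar(i)/σ²_total) = (7/6)·(1 − 9.856/36.100) = 0.848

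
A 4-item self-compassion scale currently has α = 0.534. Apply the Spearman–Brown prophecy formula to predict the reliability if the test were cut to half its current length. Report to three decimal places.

Length factor m = 1/2
α' = m·α / (1 − (1−m)·α)
   = 1/2 × 0.534 / (1 − (1 − 1/2) × 0.534)
   = 0.2670 / 0.7330 = 0.364

predicted reliability = 0.364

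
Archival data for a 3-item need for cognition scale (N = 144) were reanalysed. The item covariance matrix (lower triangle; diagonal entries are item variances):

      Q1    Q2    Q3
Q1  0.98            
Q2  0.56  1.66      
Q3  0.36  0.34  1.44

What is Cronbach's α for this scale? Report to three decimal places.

Σσᵢ² = 0.98 + 1.66 + 1.44 = 4.08
Sum of the distinct covariances = 1.26
σ²_T = 4.08 + 2 × 1.26 = 6.60
α = (k/(k−1))·(1 − Σσᵢ²/σ²_T) = (3/2)·(1 − 4.08/6.60) = 0.573

Cronbach's α = 0.573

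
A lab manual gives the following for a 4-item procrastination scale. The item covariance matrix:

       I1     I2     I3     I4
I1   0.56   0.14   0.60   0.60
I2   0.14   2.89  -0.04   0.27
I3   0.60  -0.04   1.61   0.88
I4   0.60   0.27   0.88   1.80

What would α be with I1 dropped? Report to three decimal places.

α = 0.391

Remaining items: I2, I3, I4 (k = 3).
Σσ²ᵢ = 2.89 + 1.61 + 1.80 = 6.30
σ²_total = 6.30 + 2 × 1.11 = 8.52
α (item deleted) = (3/2)·(1 − 6.30/8.52) = 0.391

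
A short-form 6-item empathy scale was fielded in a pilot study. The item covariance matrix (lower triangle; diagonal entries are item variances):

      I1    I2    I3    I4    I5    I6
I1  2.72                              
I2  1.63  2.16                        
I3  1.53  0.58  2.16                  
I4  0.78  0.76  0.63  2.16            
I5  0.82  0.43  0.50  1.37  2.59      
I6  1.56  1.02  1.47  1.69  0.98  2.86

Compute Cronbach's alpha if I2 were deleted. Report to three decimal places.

α = 0.806

Remaining items: I1, I3, I4, I5, I6 (k = 5).
ΣVar(i) = 2.72 + 2.16 + 2.16 + 2.59 + 2.86 = 12.49
total variance = 12.49 + 2 × 11.33 = 35.15
α (item deleted) = (5/4)·(1 − 12.49/35.15) = 0.806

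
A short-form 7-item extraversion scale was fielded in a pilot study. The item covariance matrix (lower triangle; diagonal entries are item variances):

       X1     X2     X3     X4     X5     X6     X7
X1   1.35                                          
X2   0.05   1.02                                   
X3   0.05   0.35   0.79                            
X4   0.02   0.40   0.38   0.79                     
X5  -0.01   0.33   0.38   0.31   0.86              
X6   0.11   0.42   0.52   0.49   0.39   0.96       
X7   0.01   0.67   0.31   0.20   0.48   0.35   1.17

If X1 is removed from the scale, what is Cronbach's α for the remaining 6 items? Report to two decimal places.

Cronbach's α = 0.82

Remaining items: X2, X3, X4, X5, X6, X7 (k = 6).
ΣVar(i) = 1.02 + 0.79 + 0.79 + 0.86 + 0.96 + 1.17 = 5.59
σ²_total = 5.59 + 2 × 5.98 = 17.55
α (item deleted) = (6/5)·(1 − 5.59/17.55) = 0.82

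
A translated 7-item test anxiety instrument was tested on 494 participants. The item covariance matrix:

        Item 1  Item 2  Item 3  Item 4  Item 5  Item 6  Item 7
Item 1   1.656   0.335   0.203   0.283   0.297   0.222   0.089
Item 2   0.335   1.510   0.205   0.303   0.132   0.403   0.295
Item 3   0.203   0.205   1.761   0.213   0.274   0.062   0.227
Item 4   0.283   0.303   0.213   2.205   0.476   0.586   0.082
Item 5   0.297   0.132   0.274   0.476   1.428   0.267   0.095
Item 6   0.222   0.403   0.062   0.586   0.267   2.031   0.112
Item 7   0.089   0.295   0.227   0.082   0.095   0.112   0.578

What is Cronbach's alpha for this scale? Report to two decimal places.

ΣVar(i) = 1.656 + 1.510 + 1.761 + 2.205 + 1.428 + 2.031 + 0.578 = 11.169
Sum of the distinct covariances = 5.161
Var(T) = 11.169 + 2 × 5.161 = 21.491
α = (k/(k−1))·(1 − ΣVar(i)/Var(T)) = (7/6)·(1 − 11.169/21.491) = 0.56

Cronbach's alpha = 0.56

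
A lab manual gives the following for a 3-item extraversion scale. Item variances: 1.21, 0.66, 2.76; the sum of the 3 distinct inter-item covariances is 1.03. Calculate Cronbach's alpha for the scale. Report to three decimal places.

Σσᵢ² = 1.21 + 0.66 + 2.76 = 4.63
Sum of distinct covariances = 1.03
σ²_T = Σσᵢ² + 2·Σcov = 4.63 + 2 × 1.03 = 6.69
α = (3/2)·(1 − 4.63/6.69) = 0.462

Cronbach's alpha = 0.462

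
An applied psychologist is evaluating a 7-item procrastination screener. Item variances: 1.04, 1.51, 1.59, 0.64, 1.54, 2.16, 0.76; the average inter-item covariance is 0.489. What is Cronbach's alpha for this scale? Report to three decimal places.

α = 0.805

Σσᵢ² = 1.04 + 1.51 + 1.59 + 0.64 + 1.54 + 2.16 + 0.76 = 9.24
Sum of the 21 distinct covariances = 21 × 0.489 = 10.269
σ²_total = Σσᵢ² + 2·Σcov = 9.24 + 2 × 10.269 = 29.778
α = (7/6)·(1 − 9.24/29.778) = 0.805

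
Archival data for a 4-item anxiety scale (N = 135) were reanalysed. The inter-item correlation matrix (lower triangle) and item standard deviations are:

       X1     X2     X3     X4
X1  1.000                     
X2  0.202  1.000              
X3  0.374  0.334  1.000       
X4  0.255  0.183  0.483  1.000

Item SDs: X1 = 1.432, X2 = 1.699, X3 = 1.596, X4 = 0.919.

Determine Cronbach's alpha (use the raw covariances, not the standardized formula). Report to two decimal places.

Σσ²ᵢ = 1.432² + 1.699² + 1.596² + 0.919² = 8.3290
Covariances σ_ij = r_ij · s_i · s_j:
  σ(X1,X2) = 0.202 × 1.432 × 1.699 = 0.4915
  σ(X1,X3) = 0.374 × 1.432 × 1.596 = 0.8548
  σ(X1,X4) = 0.255 × 1.432 × 0.919 = 0.3356
  σ(X2,X3) = 0.334 × 1.699 × 1.596 = 0.9057
  σ(X2,X4) = 0.183 × 1.699 × 0.919 = 0.2857
  σ(X3,X4) = 0.483 × 1.596 × 0.919 = 0.7084
σ²_T = Σσ²ᵢ + 2·Σσ_ij = 8.3290 + 2 × 3.5817 = 15.4924
α = (4/3)·(1 − 8.3290/15.4924) = 0.62

Cronbach's alpha = 0.62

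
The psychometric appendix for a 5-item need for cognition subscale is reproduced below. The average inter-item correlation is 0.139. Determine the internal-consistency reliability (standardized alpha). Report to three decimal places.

standardized alpha = 0.447

Standardized α = k·r̄ / (1 + (k−1)·r̄) = 5 × 0.139 / (1 + 4 × 0.139)
  = 0.6950 / 1.5560 = 0.447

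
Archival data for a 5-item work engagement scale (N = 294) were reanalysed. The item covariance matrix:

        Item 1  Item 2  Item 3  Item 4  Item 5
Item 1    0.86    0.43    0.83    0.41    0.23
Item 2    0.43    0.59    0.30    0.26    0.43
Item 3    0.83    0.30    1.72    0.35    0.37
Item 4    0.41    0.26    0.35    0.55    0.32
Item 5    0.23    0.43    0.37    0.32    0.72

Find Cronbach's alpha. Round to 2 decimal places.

Cronbach's alpha = 0.80

Σσᵢ² = 0.86 + 0.59 + 1.72 + 0.55 + 0.72 = 4.44
Sum of the distinct covariances = 3.93
σ²_total = 4.44 + 2 × 3.93 = 12.30
α = (k/(k−1))·(1 − Σσᵢ²/σ²_total) = (5/4)·(1 − 4.44/12.30) = 0.80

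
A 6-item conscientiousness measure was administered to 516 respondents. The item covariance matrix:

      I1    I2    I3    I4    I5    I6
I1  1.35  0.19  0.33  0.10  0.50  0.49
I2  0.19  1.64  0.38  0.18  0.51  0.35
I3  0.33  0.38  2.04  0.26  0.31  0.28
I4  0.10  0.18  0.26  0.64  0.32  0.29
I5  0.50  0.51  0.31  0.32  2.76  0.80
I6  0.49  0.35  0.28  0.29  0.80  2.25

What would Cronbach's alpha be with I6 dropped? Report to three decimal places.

Remaining items: I1, I2, I3, I4, I5 (k = 5).
ΣVar(i) = 1.35 + 1.64 + 2.04 + 0.64 + 2.76 = 8.43
Var(T) = 8.43 + 2 × 3.08 = 14.59
α (item deleted) = (5/4)·(1 − 8.43/14.59) = 0.528

α = 0.528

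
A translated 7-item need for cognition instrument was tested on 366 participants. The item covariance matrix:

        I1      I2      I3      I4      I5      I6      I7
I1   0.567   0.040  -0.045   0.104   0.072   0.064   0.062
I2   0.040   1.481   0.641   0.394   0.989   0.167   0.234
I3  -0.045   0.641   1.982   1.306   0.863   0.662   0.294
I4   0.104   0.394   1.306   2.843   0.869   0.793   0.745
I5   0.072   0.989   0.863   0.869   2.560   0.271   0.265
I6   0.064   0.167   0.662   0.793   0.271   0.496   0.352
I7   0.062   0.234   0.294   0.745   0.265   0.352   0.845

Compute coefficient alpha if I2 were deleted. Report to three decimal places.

α = 0.708

Remaining items: I1, I3, I4, I5, I6, I7 (k = 6).
Σσᵢ² = 0.567 + 1.982 + 2.843 + 2.560 + 0.496 + 0.845 = 9.293
σ²_total = 9.293 + 2 × 6.677 = 22.647
α (item deleted) = (6/5)·(1 − 9.293/22.647) = 0.708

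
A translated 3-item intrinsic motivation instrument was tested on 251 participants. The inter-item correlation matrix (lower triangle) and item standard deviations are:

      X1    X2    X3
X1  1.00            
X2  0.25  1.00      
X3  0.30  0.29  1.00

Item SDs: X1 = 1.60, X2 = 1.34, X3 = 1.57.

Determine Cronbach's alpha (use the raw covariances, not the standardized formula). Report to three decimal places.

Σσ²ᵢ = 1.60² + 1.34² + 1.57² = 6.8205
Covariances σ_ij = r_ij · s_i · s_j:
  σ(X1,X2) = 0.25 × 1.60 × 1.34 = 0.5360
  σ(X1,X3) = 0.30 × 1.60 × 1.57 = 0.7536
  σ(X2,X3) = 0.29 × 1.34 × 1.57 = 0.6101
σ²_T = Σσ²ᵢ + 2·Σσ_ij = 6.8205 + 2 × 1.8997 = 10.6199
α = (3/2)·(1 − 6.8205/10.6199) = 0.537

Cronbach's alpha = 0.537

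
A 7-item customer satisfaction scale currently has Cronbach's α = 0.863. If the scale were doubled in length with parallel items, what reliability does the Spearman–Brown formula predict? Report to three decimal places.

Length factor m = 2
α' = m·α / (1 + (m−1)·α)
   = 2 × 0.863 / (1 + (2 − 1) × 0.863)
   = 1.7260 / 1.8630 = 0.926

predicted reliability = 0.926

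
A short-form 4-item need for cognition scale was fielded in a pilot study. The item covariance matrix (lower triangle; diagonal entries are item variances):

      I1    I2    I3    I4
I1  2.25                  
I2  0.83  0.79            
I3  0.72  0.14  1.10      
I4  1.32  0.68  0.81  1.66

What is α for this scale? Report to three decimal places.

Σσᵢ² = 2.25 + 0.79 + 1.10 + 1.66 = 5.80
Sum of off-diagonal covariances = 4.50
σ²_total = 5.80 + 2 × 4.50 = 14.80
α = (k/(k−1))·(1 − Σσᵢ²/σ²_total) = (4/3)·(1 − 5.80/14.80) = 0.811

α = 0.811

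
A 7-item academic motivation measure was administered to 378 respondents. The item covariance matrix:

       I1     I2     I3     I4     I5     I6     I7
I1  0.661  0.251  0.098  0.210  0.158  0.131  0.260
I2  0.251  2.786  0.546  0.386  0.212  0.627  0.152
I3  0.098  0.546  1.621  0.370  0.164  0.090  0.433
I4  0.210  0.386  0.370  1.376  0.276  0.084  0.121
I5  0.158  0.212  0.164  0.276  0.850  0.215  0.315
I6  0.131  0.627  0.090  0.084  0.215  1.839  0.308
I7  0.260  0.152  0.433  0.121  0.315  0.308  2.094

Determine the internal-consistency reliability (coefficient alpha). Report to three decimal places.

Σσᵢ² = 0.661 + 2.786 + 1.621 + 1.376 + 0.850 + 1.839 + 2.094 = 11.227
Sum of off-diagonal covariances = 5.407
σ²_total = 11.227 + 2 × 5.407 = 22.041
α = (k/(k−1))·(1 − Σσᵢ²/σ²_total) = (7/6)·(1 − 11.227/22.041) = 0.572

coefficient alpha = 0.572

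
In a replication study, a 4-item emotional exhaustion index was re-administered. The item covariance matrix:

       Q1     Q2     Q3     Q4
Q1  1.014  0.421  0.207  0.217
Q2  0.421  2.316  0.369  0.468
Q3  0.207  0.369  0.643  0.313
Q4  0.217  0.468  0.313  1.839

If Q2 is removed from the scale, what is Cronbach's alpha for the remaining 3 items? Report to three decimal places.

Cronbach's alpha = 0.445

Remaining items: Q1, Q3, Q4 (k = 3).
Σσ²ᵢ = 1.014 + 0.643 + 1.839 = 3.496
Var(T) = 3.496 + 2 × 0.737 = 4.970
α (item deleted) = (3/2)·(1 − 3.496/4.970) = 0.445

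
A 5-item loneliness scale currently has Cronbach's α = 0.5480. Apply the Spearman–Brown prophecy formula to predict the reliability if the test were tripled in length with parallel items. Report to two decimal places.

predicted reliability = 0.78

Length factor m = 3
α' = m·α / (1 + (m−1)·α)
   = 3 × 0.5480 / (1 + (3 − 1) × 0.5480)
   = 1.6440 / 2.0960 = 0.78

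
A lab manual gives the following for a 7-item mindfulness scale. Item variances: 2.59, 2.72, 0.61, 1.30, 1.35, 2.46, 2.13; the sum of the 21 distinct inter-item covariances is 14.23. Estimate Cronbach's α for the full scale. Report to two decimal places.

Cronbach's α = 0.80

Σσᵢ² = 2.59 + 2.72 + 0.61 + 1.30 + 1.35 + 2.46 + 2.13 = 13.16
Sum of distinct covariances = 14.23
σ²_total = Σσᵢ² + 2·Σcov = 13.16 + 2 × 14.23 = 41.62
α = (7/6)·(1 − 13.16/41.62) = 0.80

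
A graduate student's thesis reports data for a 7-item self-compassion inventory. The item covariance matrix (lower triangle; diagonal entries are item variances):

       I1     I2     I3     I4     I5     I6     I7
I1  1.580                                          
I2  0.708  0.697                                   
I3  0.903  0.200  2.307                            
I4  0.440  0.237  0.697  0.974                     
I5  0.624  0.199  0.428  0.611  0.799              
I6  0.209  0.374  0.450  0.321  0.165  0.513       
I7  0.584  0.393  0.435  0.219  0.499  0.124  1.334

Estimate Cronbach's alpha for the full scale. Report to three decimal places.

α = 0.796

Σσ²ᵢ = 1.580 + 0.697 + 2.307 + 0.974 + 0.799 + 0.513 + 1.334 = 8.204
Sum of the distinct covariances = 8.820
total variance = 8.204 + 2 × 8.820 = 25.844
α = (k/(k−1))·(1 − Σσ²ᵢ/total variance) = (7/6)·(1 − 8.204/25.844) = 0.796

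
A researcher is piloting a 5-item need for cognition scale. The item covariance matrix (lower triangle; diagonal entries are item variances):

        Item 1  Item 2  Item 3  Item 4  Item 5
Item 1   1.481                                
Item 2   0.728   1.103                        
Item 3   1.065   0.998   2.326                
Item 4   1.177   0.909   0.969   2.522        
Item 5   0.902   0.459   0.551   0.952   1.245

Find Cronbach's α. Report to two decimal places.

Σσᵢ² = 1.481 + 1.103 + 2.326 + 2.522 + 1.245 = 8.677
Sum of the distinct covariances = 8.710
σ²_total = 8.677 + 2 × 8.710 = 26.097
α = (k/(k−1))·(1 − Σσᵢ²/σ²_total) = (5/4)·(1 − 8.677/26.097) = 0.83

Cronbach's α = 0.83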